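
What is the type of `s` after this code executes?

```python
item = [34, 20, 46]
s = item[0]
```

Indexing a list of ints returns int (item[0] = 34)

int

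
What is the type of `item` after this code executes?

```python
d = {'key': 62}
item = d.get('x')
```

dict.get() returns None when key 'x' is not found and no default given

NoneType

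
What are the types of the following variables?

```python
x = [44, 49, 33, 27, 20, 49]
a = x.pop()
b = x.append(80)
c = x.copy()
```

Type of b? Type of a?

list.append() returns None; list.pop() returns the element (int)

NoneType, int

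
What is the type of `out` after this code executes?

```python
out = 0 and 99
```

'and' returns the first falsy value (0, which is int)

int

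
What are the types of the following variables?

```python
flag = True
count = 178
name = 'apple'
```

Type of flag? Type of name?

flag is bool; name is str

bool, str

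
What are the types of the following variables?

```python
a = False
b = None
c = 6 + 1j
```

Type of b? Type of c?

b is NoneType; c is complex

NoneType, complex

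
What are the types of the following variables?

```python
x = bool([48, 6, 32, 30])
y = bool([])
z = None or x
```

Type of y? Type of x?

bool() returns bool; bool() returns bool

bool, bool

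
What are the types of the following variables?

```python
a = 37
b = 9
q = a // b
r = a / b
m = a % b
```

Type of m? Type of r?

int % int returns int; int / int returns float

int, float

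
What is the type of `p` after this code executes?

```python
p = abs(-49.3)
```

abs() of float returns float

float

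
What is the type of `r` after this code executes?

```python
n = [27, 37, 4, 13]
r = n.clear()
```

list.clear() returns None

NoneType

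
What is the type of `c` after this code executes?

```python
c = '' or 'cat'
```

'or' returns first truthy value ('cat', which is str)

str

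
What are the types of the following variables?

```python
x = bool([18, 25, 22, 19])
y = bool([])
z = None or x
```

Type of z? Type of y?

None or <bool> returns the bool; bool() returns bool

bool, bool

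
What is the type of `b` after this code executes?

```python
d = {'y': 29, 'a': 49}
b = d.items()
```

dict.items() returns a dict_items view

dict_items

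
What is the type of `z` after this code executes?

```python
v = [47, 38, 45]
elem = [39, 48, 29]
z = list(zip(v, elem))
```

list(zip(...)) returns a list of tuples

list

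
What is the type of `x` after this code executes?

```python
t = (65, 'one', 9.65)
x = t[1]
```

Index 1 of tuple is 'one' which is str

str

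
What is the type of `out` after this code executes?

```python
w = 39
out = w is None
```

'is' comparison returns bool

bool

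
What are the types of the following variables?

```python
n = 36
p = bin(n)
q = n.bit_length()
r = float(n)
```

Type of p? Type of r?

bin() returns str; float() returns float

str, float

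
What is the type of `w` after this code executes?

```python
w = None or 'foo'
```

'or' with None returns the other value ('foo', str)

str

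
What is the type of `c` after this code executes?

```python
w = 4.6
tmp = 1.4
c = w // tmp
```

float // float returns float (floor division preserves float type)

float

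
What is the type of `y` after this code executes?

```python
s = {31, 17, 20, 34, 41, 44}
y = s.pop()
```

Popping from a set of ints returns int

int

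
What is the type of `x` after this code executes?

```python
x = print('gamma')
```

print() returns None

NoneType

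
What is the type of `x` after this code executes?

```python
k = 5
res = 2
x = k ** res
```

int ** positive int returns int (5 ** 2 = 25)

int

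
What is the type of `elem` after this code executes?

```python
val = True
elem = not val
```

'not' always returns bool

bool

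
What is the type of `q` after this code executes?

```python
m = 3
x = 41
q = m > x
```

Comparison operators return bool

bool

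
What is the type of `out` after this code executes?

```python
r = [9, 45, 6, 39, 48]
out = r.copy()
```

list.copy() returns list

list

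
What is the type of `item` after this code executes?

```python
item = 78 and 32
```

'and' returns the last value when all truthy (32, which is int)

int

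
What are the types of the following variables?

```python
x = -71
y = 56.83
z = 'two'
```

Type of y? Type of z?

y is float; z is str

float, str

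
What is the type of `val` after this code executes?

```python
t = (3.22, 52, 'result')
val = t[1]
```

Index 1 of tuple is 52 which is int

int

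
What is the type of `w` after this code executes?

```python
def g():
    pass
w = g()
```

A function with no return statement returns None

NoneType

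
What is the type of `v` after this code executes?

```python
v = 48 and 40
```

'and' returns the last value when all truthy (40, which is int)

int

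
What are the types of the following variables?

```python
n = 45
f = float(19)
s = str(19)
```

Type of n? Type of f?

n is int; f is float

int, float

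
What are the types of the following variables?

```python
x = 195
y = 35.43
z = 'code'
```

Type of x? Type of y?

x is int; y is float

int, float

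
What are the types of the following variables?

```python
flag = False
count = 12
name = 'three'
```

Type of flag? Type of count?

flag is bool; count is int

bool, int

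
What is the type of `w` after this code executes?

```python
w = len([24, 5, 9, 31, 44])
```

len() always returns int

int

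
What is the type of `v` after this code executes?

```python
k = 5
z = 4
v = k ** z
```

int ** positive int returns int (5 ** 4 = 625)

int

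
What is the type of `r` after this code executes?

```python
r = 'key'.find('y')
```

str.find() returns int (index, or -1)

int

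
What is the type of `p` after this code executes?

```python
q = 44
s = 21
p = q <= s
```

Comparison operators return bool

bool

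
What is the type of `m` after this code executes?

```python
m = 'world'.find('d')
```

str.find() returns int (index, or -1)

int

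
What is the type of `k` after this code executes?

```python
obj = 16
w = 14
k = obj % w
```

int % int returns int (16 % 14 = 2)

int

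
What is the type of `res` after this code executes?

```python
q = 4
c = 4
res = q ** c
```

int ** positive int returns int (4 ** 4 = 256)

int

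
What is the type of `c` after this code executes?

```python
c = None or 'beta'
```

'or' with None returns the other value ('beta', str)

str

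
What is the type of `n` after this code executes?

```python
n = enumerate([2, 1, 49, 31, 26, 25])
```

enumerate() returns an enumerate iterator object

enumerate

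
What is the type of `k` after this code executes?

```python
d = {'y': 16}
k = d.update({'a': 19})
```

dict.update() returns None

NoneType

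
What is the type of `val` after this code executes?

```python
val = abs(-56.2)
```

abs() of float returns float

float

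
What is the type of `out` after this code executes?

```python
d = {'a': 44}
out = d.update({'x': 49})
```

dict.update() returns None

NoneType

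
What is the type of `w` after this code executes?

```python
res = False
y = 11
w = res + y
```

bool + int returns int (False is 0, so 0 + 11 = 11)

int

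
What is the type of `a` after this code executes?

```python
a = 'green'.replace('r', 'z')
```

str.replace() returns str

str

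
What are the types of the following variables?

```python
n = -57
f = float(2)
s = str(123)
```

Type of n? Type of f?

n is int; f is float

int, float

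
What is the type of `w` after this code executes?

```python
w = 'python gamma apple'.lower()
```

str.lower() returns str

str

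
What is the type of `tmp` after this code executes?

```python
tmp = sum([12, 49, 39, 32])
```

sum() of ints returns int

int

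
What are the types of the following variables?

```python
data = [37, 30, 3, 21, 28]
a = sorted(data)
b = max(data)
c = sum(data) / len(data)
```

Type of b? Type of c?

max of ints returns int; int / int returns float

int, float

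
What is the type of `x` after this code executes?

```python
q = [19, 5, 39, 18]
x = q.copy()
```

list.copy() returns list

list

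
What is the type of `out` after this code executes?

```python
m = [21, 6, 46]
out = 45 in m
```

'in' operator returns bool

bool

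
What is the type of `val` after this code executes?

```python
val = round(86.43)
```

round() with no ndigits arg returns int

int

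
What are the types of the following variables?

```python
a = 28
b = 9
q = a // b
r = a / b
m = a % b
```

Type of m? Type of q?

int % int returns int; int // int returns int

int, int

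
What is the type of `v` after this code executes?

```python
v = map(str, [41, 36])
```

map() returns a map iterator object

map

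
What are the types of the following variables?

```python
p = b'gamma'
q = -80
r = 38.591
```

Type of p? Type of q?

p is bytes; q is int

bytes, int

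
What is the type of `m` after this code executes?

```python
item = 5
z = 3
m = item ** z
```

int ** positive int returns int (5 ** 3 = 125)

int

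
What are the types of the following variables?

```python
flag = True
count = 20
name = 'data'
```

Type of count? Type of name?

count is int; name is str

int, str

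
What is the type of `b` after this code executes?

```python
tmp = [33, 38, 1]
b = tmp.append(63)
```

list.append() returns None (mutates in place)

NoneType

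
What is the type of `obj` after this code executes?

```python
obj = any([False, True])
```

any() returns bool

bool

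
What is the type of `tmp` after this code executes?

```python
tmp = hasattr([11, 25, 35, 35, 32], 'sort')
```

hasattr() returns bool

bool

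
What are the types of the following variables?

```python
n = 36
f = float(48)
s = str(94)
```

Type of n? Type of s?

n is int; s is str

int, str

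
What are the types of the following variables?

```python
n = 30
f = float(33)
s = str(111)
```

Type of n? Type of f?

n is int; f is float

int, float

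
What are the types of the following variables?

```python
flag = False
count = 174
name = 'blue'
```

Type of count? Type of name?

count is int; name is str

int, str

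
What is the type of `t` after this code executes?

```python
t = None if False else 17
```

Ternary: condition is False, else branch (17) taken → int

int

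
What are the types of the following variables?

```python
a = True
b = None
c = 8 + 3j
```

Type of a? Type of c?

a is bool; c is complex

bool, complex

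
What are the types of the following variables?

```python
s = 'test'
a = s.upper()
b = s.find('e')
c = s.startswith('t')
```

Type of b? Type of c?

str.find() returns int; str.startswith() returns bool

int, bool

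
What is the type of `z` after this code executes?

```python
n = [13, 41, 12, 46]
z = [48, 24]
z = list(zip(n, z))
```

list(zip(...)) returns a list of tuples

list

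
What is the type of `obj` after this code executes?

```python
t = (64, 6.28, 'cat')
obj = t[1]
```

Index 1 of tuple is 6.28 which is float

float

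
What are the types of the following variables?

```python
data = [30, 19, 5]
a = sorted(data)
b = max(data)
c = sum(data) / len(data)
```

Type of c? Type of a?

int / int returns float; sorted() returns list

float, list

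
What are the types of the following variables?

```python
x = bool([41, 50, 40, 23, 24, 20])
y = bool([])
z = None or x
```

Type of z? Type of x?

None or <bool> returns the bool; bool() returns bool

bool, bool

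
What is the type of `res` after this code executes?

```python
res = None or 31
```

'or' with None returns the other value (31, int)

int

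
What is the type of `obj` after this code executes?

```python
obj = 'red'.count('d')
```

str.count() returns int

int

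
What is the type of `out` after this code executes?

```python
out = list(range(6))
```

list(range(...)) returns list

list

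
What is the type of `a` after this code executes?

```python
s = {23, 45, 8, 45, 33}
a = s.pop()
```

Popping from a set of ints returns int

int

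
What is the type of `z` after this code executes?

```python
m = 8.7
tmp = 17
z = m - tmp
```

float - int returns float (8.7 - 17 = -8.3)

float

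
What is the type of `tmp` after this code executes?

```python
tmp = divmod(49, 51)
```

divmod() returns a tuple (quotient, remainder)

tuple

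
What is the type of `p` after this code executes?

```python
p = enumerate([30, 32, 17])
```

enumerate() returns an enumerate iterator object

enumerate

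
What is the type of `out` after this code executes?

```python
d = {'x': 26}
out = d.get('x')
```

dict.get() returns the value (int) when key is found

int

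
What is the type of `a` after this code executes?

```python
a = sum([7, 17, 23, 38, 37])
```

sum() of ints returns int

int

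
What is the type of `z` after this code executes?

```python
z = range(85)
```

range() returns a range object

range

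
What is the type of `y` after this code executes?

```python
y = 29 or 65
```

'or' returns the first truthy value (29, which is int)

int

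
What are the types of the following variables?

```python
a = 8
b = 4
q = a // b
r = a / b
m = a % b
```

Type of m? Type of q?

int % int returns int; int // int returns int

int, int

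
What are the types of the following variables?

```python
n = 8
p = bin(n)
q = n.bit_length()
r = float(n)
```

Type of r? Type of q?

float() returns float; int.bit_length() returns int

float, int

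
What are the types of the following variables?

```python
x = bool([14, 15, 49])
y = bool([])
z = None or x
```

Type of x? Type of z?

bool() returns bool; None or <bool> returns the bool

bool, bool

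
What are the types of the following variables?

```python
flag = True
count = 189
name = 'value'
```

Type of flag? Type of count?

flag is bool; count is int

bool, int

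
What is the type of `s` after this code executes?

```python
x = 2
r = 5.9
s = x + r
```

int + float returns float (2 + 5.9 = 7.9)

float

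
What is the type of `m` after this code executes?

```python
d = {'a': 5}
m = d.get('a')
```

dict.get() returns the value (int) when key is found

int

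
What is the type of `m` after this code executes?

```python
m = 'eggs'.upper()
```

str.upper() returns str

str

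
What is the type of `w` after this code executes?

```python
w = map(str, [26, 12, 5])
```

map() returns a map iterator object

map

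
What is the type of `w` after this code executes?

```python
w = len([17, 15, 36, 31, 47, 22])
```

len() always returns int

int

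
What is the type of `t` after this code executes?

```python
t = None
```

None has type NoneType

NoneType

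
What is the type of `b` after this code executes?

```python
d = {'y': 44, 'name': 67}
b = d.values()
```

.values() returns a dict_values view object

dict_values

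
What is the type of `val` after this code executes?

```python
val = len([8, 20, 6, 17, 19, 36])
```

len() always returns int

int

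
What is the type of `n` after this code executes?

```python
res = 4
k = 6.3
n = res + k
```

int + float returns float (4 + 6.3 = 10.3)

float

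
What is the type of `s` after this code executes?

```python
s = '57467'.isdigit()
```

str.isdigit() returns bool

bool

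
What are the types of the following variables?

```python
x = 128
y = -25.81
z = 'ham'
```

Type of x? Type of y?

x is int; y is float

int, float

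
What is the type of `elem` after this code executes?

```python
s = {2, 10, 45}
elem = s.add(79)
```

set.add() returns None (mutates in place)

NoneType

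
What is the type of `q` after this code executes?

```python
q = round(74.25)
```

round() with no ndigits arg returns int

int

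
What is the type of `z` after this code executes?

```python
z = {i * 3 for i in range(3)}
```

A set comprehension {expr for x in iterable} produces a set

set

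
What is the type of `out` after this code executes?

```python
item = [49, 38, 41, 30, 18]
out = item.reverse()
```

list.reverse() returns None

NoneType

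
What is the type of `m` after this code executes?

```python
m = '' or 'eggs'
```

'or' returns first truthy value ('eggs', which is str)

str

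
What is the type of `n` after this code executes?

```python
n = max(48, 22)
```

max() of ints returns int

int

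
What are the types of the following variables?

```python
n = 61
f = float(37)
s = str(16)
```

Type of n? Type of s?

n is int; s is str

int, str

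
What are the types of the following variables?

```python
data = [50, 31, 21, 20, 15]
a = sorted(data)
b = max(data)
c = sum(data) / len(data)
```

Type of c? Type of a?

int / int returns float; sorted() returns list

float, list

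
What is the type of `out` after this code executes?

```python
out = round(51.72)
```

round() with no ndigits arg returns int

int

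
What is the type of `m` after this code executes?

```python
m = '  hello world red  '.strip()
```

str.strip() returns str

str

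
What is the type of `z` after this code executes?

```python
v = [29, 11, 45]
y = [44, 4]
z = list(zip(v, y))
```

list(zip(...)) returns a list of tuples

list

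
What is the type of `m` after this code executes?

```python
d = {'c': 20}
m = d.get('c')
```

dict.get() returns the value (int) when key is found

int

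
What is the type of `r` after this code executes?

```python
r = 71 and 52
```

'and' returns the last value when all truthy (52, which is int)

int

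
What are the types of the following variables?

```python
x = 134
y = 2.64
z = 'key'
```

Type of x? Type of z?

x is int; z is str

int, str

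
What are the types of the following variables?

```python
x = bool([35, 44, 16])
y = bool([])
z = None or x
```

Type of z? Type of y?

None or <bool> returns the bool; bool() returns bool

bool, bool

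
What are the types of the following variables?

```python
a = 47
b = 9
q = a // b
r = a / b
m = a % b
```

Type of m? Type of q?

int % int returns int; int // int returns int

int, int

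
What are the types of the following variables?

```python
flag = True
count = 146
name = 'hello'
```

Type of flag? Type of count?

flag is bool; count is int

bool, int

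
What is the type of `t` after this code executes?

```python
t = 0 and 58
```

'and' returns the first falsy value (0, which is int)

int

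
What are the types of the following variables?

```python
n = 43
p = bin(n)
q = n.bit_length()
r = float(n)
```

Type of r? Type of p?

float() returns float; bin() returns str

float, str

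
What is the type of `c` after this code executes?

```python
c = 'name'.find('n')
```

str.find() returns int (index, or -1)

int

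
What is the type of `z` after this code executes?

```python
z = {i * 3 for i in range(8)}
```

A set comprehension {expr for x in iterable} produces a set

set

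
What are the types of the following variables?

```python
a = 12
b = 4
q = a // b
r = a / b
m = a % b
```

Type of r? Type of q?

int / int returns float; int // int returns int

float, int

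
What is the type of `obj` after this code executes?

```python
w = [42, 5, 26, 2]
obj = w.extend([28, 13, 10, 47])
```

list.extend() returns None

NoneType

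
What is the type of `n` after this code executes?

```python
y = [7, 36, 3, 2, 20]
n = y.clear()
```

list.clear() returns None

NoneType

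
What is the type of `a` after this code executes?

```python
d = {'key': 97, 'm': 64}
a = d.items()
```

dict.items() returns a dict_items view

dict_items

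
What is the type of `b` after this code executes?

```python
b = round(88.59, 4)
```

round() with ndigits arg returns float

float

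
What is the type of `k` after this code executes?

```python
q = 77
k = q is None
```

'is' comparison returns bool

bool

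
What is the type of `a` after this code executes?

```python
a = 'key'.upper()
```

str.upper() returns str

str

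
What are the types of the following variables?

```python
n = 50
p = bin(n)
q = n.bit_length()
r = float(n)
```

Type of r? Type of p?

float() returns float; bin() returns str

float, str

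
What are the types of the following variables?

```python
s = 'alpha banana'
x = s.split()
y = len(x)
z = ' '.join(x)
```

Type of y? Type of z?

len() returns int; str.join() returns str

int, str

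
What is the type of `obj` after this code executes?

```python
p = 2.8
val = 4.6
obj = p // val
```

float // float returns float (floor division preserves float type)

float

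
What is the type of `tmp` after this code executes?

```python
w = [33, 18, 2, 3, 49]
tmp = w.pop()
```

list.pop() returns the popped element (int here)

int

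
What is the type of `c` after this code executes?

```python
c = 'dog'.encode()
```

str.encode() returns bytes

bytes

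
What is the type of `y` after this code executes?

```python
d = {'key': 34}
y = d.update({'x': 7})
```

dict.update() returns None

NoneType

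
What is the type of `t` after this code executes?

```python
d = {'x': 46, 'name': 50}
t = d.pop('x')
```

dict.pop() returns the value (int)

int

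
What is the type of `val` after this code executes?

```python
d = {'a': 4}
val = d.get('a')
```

dict.get() returns the value (int) when key is found

int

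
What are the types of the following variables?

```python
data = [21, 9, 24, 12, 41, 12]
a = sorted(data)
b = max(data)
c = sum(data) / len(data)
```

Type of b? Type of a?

max of ints returns int; sorted() returns list

int, list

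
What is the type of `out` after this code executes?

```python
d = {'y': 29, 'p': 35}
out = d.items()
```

dict.items() returns a dict_items view

dict_items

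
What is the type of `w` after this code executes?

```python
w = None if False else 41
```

Ternary: condition is False, else branch (41) taken → int

int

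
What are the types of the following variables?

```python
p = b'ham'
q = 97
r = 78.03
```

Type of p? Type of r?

p is bytes; r is float

bytes, float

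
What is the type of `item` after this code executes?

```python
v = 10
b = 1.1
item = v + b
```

int + float returns float (10 + 1.1 = 11.1)

float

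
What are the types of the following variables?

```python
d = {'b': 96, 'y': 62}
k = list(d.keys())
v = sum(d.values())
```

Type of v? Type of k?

sum of int values returns int; list(...) returns list

int, list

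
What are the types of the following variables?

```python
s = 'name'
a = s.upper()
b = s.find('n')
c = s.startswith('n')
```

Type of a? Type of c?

str.upper() returns str; str.startswith() returns bool

str, bool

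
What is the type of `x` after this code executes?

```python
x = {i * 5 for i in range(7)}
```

A set comprehension {expr for x in iterable} produces a set

set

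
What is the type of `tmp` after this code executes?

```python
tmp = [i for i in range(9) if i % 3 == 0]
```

A list comprehension [...] produces a list

list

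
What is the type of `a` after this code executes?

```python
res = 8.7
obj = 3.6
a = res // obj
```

float // float returns float (floor division preserves float type)

float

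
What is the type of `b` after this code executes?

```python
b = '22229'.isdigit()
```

str.isdigit() returns bool

bool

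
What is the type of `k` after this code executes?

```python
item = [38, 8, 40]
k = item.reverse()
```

list.reverse() returns None

NoneType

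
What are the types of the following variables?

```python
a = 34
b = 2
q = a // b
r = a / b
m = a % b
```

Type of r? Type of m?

int / int returns float; int % int returns int

float, int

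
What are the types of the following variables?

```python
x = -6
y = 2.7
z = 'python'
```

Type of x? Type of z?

x is int; z is str

int, str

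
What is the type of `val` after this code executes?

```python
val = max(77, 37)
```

max() of ints returns int

int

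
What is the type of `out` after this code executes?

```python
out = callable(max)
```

callable() returns bool

bool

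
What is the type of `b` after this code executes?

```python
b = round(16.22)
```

round() with no ndigits arg returns int

int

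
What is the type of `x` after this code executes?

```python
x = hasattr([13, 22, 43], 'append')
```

hasattr() returns bool

bool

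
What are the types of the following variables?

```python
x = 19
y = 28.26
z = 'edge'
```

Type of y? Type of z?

y is float; z is str

float, str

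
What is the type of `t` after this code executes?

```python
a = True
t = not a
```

'not' always returns bool

bool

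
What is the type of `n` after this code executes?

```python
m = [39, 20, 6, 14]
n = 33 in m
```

'in' operator returns bool

bool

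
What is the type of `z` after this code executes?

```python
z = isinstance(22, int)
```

isinstance() returns bool

bool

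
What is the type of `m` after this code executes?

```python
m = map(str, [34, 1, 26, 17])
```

map() returns a map iterator object

map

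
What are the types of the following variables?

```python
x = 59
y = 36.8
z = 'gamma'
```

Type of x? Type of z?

x is int; z is str

int, str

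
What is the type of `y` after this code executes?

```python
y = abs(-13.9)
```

abs() of float returns float

float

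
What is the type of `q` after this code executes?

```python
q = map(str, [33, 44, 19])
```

map() returns a map iterator object

map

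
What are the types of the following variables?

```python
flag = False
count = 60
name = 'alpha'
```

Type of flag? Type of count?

flag is bool; count is int

bool, int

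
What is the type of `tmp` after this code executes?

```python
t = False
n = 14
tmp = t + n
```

bool + int returns int (False is 0, so 0 + 14 = 14)

int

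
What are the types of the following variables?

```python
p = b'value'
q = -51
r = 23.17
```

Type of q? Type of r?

q is int; r is float

int, float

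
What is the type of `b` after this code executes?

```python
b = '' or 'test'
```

'or' returns first truthy value ('test', which is str)

str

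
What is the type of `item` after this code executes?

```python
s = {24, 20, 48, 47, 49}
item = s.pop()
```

Popping from a set of ints returns int

int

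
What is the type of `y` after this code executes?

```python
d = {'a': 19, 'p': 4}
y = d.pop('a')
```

dict.pop() returns the value (int)

int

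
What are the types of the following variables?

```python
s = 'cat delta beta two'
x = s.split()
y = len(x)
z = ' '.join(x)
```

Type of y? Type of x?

len() returns int; str.split() returns list

int, list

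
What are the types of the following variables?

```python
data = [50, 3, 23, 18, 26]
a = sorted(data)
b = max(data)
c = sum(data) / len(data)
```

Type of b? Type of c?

max of ints returns int; int / int returns float

int, float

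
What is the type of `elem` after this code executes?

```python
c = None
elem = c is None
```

'is' comparison returns bool

bool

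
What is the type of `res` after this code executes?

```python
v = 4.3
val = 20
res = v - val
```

float - int returns float (4.3 - 20 = -15.7)

float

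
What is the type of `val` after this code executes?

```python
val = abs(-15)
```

abs() of int returns int

int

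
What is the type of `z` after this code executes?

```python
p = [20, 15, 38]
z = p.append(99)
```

list.append() returns None (mutates in place)

NoneType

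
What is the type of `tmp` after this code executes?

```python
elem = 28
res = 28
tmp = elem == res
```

Equality comparison returns bool

bool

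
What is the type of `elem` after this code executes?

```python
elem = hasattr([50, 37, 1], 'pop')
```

hasattr() returns bool

bool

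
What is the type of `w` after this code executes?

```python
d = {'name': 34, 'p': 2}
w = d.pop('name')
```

dict.pop() returns the value (int)

int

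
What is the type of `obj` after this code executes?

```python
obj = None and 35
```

'and' returns first falsy value (None)

NoneType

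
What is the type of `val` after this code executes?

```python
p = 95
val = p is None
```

'is' comparison returns bool

bool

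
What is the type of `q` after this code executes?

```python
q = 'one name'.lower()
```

str.lower() returns str

str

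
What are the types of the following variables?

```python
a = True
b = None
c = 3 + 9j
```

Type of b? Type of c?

b is NoneType; c is complex

NoneType, complex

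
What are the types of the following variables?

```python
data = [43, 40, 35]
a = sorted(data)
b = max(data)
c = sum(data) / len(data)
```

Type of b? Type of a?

max of ints returns int; sorted() returns list

int, list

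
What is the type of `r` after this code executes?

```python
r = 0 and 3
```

'and' returns the first falsy value (0, which is int)

int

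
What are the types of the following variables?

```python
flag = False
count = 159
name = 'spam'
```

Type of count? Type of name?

count is int; name is str

int, str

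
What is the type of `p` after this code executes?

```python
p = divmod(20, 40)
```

divmod() returns a tuple (quotient, remainder)

tuple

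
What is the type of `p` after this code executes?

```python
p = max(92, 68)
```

max() of ints returns int

int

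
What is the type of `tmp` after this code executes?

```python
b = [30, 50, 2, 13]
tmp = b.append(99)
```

list.append() returns None (mutates in place)

NoneType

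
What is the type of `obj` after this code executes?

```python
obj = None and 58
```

'and' returns first falsy value (None)

NoneType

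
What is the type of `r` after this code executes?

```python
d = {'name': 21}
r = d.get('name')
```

dict.get() returns the value (int) when key is found

int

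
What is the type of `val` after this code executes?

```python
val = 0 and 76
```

'and' returns the first falsy value (0, which is int)

int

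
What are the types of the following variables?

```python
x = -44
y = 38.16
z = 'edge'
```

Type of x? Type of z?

x is int; z is str

int, str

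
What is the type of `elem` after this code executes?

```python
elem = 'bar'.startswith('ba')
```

str.startswith() returns bool

bool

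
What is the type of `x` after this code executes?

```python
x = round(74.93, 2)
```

round() with ndigits arg returns float

float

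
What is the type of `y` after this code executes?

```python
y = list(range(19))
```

list(range(...)) returns list

list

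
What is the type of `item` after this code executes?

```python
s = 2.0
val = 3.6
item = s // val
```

float // float returns float (floor division preserves float type)

float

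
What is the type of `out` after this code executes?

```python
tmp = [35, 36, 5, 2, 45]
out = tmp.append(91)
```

list.append() returns None (mutates in place)

NoneType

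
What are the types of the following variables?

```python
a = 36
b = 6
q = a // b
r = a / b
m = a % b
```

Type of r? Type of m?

int / int returns float; int % int returns int

float, int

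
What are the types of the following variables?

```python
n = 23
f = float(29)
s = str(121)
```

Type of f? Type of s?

f is float; s is str

float, str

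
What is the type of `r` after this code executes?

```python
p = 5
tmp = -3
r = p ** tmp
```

int ** negative int returns float

float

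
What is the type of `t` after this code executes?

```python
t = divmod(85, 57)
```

divmod() returns a tuple (quotient, remainder)

tuple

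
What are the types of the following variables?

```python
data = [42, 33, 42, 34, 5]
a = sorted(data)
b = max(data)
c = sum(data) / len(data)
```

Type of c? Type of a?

int / int returns float; sorted() returns list

float, list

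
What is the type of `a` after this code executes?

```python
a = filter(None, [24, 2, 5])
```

filter() returns a filter iterator object

filter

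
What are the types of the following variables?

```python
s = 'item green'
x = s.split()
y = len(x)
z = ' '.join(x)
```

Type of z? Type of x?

str.join() returns str; str.split() returns list

str, list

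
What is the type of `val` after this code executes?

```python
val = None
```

None has type NoneType

NoneType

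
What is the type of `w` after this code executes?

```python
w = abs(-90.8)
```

abs() of float returns float

float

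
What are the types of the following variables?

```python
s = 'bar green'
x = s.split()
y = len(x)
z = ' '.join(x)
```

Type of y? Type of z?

len() returns int; str.join() returns str

int, str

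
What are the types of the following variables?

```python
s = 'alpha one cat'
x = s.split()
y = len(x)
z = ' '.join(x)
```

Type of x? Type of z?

str.split() returns list; str.join() returns str

list, str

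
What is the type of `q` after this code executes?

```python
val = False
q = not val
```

'not' always returns bool

bool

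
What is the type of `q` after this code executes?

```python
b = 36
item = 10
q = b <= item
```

Comparison operators return bool

bool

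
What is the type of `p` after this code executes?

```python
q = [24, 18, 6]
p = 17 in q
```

'in' operator returns bool

bool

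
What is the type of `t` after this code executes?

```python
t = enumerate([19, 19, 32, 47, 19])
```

enumerate() returns an enumerate iterator object

enumerate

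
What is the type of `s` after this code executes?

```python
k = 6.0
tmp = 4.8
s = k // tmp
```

float // float returns float (floor division preserves float type)

float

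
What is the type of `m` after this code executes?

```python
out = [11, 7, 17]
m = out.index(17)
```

list.index() returns int

int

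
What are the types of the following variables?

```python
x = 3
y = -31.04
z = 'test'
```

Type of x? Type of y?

x is int; y is float

int, float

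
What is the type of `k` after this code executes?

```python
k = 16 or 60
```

'or' returns the first truthy value (16, which is int)

int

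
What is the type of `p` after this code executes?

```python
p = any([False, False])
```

any() returns bool

bool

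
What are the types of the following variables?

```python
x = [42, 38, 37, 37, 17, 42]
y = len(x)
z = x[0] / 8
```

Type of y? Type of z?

len() returns int; int / int returns float

int, float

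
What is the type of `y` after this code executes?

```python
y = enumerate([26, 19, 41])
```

enumerate() returns an enumerate iterator object

enumerate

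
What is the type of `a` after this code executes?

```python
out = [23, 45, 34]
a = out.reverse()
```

list.reverse() returns None

NoneType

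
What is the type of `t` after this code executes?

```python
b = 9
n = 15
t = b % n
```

int % int returns int (9 % 15 = 9)

int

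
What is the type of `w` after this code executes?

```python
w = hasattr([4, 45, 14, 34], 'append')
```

hasattr() returns bool

bool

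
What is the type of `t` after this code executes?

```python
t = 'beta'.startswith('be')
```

str.startswith() returns bool

bool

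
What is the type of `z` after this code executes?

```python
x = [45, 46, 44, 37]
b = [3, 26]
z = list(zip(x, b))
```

list(zip(...)) returns a list of tuples

list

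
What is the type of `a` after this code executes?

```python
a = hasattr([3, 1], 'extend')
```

hasattr() returns bool

bool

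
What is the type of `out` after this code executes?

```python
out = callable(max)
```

callable() returns bool

bool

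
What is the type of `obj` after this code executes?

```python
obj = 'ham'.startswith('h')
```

str.startswith() returns bool

bool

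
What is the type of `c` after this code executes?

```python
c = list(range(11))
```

list(range(...)) returns list

list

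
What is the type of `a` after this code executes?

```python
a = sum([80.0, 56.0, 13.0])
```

sum() of floats returns float

float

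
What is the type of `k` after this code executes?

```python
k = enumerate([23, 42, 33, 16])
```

enumerate() returns an enumerate iterator object

enumerate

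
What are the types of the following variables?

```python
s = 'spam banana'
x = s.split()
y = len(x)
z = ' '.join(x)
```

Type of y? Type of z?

len() returns int; str.join() returns str

int, str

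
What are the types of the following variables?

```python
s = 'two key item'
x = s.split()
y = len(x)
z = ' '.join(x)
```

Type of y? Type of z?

len() returns int; str.join() returns str

int, str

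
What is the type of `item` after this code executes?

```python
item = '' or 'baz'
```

'or' returns first truthy value ('baz', which is str)

str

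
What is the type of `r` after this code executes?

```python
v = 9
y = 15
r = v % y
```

int % int returns int (9 % 15 = 9)

int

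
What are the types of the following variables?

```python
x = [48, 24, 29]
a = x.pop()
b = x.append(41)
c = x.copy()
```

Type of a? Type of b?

list.pop() returns the element (int); list.append() returns None

int, NoneType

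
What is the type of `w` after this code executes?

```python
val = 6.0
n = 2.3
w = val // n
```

float // float returns float (floor division preserves float type)

float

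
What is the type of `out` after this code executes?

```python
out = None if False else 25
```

Ternary: condition is False, else branch (25) taken → int

int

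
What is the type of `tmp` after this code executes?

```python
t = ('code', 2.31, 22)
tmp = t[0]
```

Index 0 of tuple is 'code' which is str

str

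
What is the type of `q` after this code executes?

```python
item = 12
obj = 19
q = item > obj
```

Comparison operators return bool

bool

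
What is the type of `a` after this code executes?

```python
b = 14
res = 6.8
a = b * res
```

int * float returns float (14 * 6.8 = 95.2)

float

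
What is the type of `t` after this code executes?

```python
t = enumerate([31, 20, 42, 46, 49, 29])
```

enumerate() returns an enumerate iterator object

enumerate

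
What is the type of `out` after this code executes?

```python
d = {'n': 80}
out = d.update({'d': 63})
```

dict.update() returns None

NoneType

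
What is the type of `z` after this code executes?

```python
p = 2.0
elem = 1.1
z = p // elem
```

float // float returns float (floor division preserves float type)

float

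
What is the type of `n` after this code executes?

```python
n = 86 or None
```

'or' returns first truthy value (86, int)

int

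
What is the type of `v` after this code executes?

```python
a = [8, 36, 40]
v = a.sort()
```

list.sort() returns None (sorts in place)

NoneType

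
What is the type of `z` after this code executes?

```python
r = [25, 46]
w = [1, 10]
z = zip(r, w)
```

zip() returns a zip iterator object

zip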